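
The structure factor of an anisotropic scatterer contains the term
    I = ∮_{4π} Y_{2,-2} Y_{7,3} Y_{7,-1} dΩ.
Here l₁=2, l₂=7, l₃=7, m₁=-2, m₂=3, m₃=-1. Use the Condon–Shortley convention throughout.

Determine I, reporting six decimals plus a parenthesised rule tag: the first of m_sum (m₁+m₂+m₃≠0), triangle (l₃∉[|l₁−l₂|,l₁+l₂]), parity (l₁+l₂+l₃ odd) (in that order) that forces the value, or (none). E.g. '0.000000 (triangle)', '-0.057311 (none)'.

0.181642 (none)

m-sum 0 ✓  L=16 even ✓  5≤7≤9 ✓
Π(2lᵢ+1) = 5×15×15 = 1125
triangle coeff Δ(2,7,7) = 1/185640
Σ_t [0,2]: t=0:+1/2419200 t=1:−1/518400 t=2:+1/2419200 = -1/907200
(3j)²=56/3315 [(2 7 7; 0 0 0)], sign=+1
Σ_t [2,2]: t=2:+1/3870720 = 1/3870720
(3j)²=135/6188 [(2 7 7; -2 3 -1)], sign=+1
⇒ 4πI² = 20250/48841
I = (+1)√(20250/48841/(4π)) = 0.18164160
No selection rule forces the value: the integral is nonzero (none).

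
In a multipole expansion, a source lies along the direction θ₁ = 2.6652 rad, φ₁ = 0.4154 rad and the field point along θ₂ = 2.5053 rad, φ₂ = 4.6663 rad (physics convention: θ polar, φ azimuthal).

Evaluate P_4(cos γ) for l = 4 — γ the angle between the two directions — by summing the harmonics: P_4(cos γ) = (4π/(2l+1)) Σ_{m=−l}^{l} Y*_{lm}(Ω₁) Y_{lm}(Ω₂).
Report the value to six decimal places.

-0.403012

Term-by-term m-sum for l=4 (normalisation 4π/9 = 1.396263):
  [-4]  conj(Y_{4,-4})(Ω₁) = -0.001775+0.019489i ; Y_{4,-4}(Ω₂) = +0.054238+0.010114i ; Δ = -0.000293+0.001039i
  [-3]  conj(Y_{4,-3})(Ω₁) = -0.034210-0.101664i ; Y_{4,-3}(Ω₂) = -0.029113+0.209210i ; Δ = +0.022265-0.004197i
  [-2]  conj(Y_{4,-2})(Ω₁) = +0.214781+0.235226i ; Y_{4,-2}(Ω₂) = -0.414992-0.038362i ; Δ = -0.080109-0.105856i
  [-1]  conj(Y_{4,-1})(Ω₁) = -0.445918-0.196679i ; Y_{4,-1}(Ω₂) = +0.015921-0.345195i ; Δ = -0.074992+0.150798i
  [+0]  conj(Y_{4,0})(Ω₁) = +0.120184-0.000000i ; Y_{4,0}(Ω₂) = -0.186197+0.000000i ; Δ = -0.022378+0.000000i
  [+1]  conj(Y_{4,1})(Ω₁) = +0.445918-0.196679i ; Y_{4,1}(Ω₂) = -0.015921-0.345195i ; Δ = -0.074992-0.150798i
  [+2]  conj(Y_{4,2})(Ω₁) = +0.214781-0.235226i ; Y_{4,2}(Ω₂) = -0.414992+0.038362i ; Δ = -0.080109+0.105856i
  [+3]  conj(Y_{4,3})(Ω₁) = +0.034210-0.101664i ; Y_{4,3}(Ω₂) = +0.029113+0.209210i ; Δ = +0.022265+0.004197i
  [+4]  conj(Y_{4,4})(Ω₁) = -0.001775-0.019489i ; Y_{4,4}(Ω₂) = +0.054238-0.010114i ; Δ = -0.000293-0.001039i
Accumulated sum -0.288636-0.000000i; after 4π/(2l+1) scaling, -0.403012-0.000000i ⇒ P_4 = -0.403012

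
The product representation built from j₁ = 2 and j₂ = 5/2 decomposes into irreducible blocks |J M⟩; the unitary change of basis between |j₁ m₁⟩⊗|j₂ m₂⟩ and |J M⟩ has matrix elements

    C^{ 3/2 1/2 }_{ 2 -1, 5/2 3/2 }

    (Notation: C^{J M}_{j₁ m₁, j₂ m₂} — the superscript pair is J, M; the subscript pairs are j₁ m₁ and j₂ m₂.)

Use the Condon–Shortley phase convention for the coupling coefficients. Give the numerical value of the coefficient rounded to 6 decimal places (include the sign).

triangle: 3!×1!×2!/7! = 12/5040
(j±m)!: 1!×3!×4!×1!×2!×1! = 288
prefactor² = (2J+1)×Δ×N² = 96/35
  k=2: +1/(2!×1!×1!×2!×0!×0!) = 1/4
  k=3: −1/(3!×0!×0!×1!×1!×1!) = -1/6
Σ = 1/12  ⇒  CG² = 96/35×(1/12)² = 2/105
CG = +√(2/105) = +0.138013

+0.138013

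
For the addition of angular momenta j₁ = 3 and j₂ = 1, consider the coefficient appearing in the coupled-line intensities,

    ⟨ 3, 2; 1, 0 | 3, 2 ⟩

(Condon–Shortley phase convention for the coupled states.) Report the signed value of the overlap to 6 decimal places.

+√(1/3) ≈ +0.577350

j₁+j₂−J=1  J+j₁−j₂=5  J−j₁+j₂=1  j₁+j₂+J+1=8
(j₁±m₁, j₂±m₂, J±M) = (5,1,1,1,5,1)
P² = 300
sum k=0..1:
  [0] +1/24 = 1/24
  [1] −1/120 = -1/120
S = 1/30
C² = P²·S² = 1/3 ; C = +0.577350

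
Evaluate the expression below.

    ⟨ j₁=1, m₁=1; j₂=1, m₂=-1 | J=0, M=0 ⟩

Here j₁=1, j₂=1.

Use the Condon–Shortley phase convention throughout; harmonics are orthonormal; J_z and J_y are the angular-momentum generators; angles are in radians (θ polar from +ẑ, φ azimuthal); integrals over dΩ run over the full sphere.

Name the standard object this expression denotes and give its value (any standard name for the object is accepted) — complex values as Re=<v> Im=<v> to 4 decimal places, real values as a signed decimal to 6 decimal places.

This is a Clebsch–Gordan (vector-coupling) coefficient.
√[1·2!0!0!/3! · 2!0!0!2!0!0!] = √(4/3)
  +(−1)^0/∏(0,2,0,0,0,0)! = 1/2  (running 1/2)
⟨..|..⟩ = √(4/3)·(1/2) = +0.577350

Clebsch–Gordan coefficient, +√(1/3) ≈ +0.577350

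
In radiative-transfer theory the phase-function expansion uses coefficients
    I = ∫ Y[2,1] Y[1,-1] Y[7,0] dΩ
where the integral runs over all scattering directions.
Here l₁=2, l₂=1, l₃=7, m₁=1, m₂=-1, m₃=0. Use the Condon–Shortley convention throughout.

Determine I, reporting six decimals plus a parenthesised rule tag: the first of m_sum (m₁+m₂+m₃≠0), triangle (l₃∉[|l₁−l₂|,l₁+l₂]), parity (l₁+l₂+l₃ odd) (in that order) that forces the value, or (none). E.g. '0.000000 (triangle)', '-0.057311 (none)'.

triangle: need 1≤l₃≤3, have 7; I=0

0.000000 (triangle)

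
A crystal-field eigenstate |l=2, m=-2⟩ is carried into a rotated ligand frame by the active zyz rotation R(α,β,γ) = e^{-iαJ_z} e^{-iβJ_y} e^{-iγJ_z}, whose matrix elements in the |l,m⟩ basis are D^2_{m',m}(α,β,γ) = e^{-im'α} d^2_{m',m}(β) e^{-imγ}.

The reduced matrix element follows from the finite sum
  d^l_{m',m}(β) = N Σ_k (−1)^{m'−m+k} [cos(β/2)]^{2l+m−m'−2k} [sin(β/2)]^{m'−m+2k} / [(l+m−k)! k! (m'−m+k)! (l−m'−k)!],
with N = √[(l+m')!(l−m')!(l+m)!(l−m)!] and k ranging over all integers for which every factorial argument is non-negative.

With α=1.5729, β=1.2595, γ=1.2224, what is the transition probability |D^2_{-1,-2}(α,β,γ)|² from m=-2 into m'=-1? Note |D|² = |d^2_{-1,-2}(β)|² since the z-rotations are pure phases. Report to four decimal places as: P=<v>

D^2_{-1,-2}(1.5729,1.2595,1.2224) = e^{-i·-1·1.5729}·d^2_{-1,-2}(1.2595)·e^{-i·-2·1.2224}. Compute d first:
c=cos(1.259500/2)=0.808175, s=sin(1.259500/2)=0.588943; N=√[1·6·1·24]=12.000000
k∈{0} keeps every argument non-negative
  k=0: (−1)^1·12.0000/(6)·0.8082^3·0.5889^1 = -0.621754
d^2_{-1,-2}(1.2595) = -0.621754
|D^2_{-1,-2}|² = |d^2_{-1,-2}(β)|² = (-0.621754)² = 0.386579 (the z-rotation phases have unit modulus)

P=0.3866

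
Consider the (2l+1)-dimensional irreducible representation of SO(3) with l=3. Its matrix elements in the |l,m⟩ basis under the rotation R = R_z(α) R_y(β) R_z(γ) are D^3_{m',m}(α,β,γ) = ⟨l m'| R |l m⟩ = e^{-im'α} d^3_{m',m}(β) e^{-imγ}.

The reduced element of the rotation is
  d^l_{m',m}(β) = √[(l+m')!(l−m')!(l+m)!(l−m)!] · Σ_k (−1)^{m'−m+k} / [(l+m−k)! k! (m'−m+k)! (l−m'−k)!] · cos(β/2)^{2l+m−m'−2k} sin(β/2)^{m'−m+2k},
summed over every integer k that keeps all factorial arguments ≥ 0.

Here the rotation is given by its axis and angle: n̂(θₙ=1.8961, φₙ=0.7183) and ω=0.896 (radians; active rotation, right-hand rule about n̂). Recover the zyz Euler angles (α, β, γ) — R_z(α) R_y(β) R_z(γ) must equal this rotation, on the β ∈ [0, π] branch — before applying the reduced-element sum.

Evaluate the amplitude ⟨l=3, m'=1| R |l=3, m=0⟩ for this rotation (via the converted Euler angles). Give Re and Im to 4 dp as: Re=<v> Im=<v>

Axis–angle → zyz. n̂ = (sinθₙcosφₙ, sinθₙsinφₙ, cosθₙ) = (+0.713437, +0.623590, -0.319597), ω = 0.8960.
R = I cosω + sinω [n̂]ₓ + (1−cosω) n̂n̂ᵀ gives
  R = [+0.815744, +0.416503, +0.401357; -0.082601, +0.770664, -0.631865; -0.572485, +0.482288, +0.663068]
β = atan2(√(R₁₃²+R₂₃²), R₃₃) = 0.845886; α = atan2(R₂₃, R₁₃) mod 2π = 5.278285; γ = atan2(R₃₂, −R₃₁) mod 2π = 0.700092
First d^3_{1,0}(β=0.8459), then the phase factors e^{-i(1)α} and e^{-i(0)γ}:
Half-angle: c=0.911885, s=0.410446. N=√(24·2·6·6)=41.569219
k: max(0,(0)−(1))=0 … min(3+(0),3−(1))=2
  k=0: (−1)^1·41.5692/(12)·0.9119^5·0.4104^1 = -0.896493
  k=1: (−1)^2·41.5692/(4)·0.9119^3·0.4104^3 = +0.544879
  k=2: (−1)^3·41.5692/(12)·0.9119^1·0.4104^5 = -0.036797
d^3_{1,0}(0.8459) = -0.896493 +0.544879 -0.036797 = -0.388411
Attach z-rotation phases: D = e^{-i(1)(5.2783)}·(-0.388411)·e^{-i(0)(0.7001)} = -0.208255-0.327861i

Re=-0.2083 Im=-0.3279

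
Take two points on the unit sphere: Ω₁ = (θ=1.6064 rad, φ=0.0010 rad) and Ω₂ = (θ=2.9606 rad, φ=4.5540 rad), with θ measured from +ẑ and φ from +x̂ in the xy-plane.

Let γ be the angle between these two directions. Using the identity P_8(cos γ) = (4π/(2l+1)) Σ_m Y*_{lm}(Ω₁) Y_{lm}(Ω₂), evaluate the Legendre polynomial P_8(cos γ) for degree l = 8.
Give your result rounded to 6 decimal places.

Addition theorem: P_8(cos γ) = (4π/17) Σ_m Y*_{lm}(Ω₁) Y_{lm}(Ω₂), m = −8…8:
  m=-8: Y*=0.51281 + 0.00410j  Y=0.00000 + 0.00000j  product 0.00000 + 0.00000j
  m=-7: Y*=-0.07306 - 0.00051j  Y=-0.00001 + 0.00001j  product 0.00000 - 0.00000j
  m=-6: Y*=-0.36785 - 0.00221j  Y=-0.00010 - 0.00014j  product 0.00004 + 0.00005j
  m=-5: Y*=0.08601 + 0.00043j  Y=0.00124 - 0.00122j  product 0.00011 - 0.00010j
  m=-4: Y*=0.32635 + 0.00131j  Y=0.01050 + 0.00772j  product 0.00342 + 0.00253j
  m=-3: Y*=-0.09208 - 0.00028j  Y=-0.03291 + 0.06397j  product 0.00305 - 0.00588j
  m=-2: Y*=-0.30874 - 0.00062j  Y=-0.26410 - 0.08658j  product 0.08149 + 0.02689j
  m=-1: Y*=0.09467 + 0.00009j  Y=0.10351 - 0.64804j  product 0.00986 - 0.06134j
  m=+0: Y*=0.30363 + 0.00000j  Y=0.57123 + 0.00000j  product 0.17344 + 0.00000j
  m=+1: Y*=-0.09467 + 0.00009j  Y=-0.10351 - 0.64804j  product 0.00986 + 0.06134j
  m=+2: Y*=-0.30874 + 0.00062j  Y=-0.26410 + 0.08658j  product 0.08149 - 0.02689j
  m=+3: Y*=0.09208 - 0.00028j  Y=0.03291 + 0.06397j  product 0.00305 + 0.00588j
  m=+4: Y*=0.32635 - 0.00131j  Y=0.01050 - 0.00772j  product 0.00342 - 0.00253j
  m=+5: Y*=-0.08601 + 0.00043j  Y=-0.00124 - 0.00122j  product 0.00011 + 0.00010j
  m=+6: Y*=-0.36785 + 0.00221j  Y=-0.00010 + 0.00014j  product 0.00004 - 0.00005j
  m=+7: Y*=0.07306 - 0.00051j  Y=0.00001 + 0.00001j  product 0.00000 + 0.00000j
  m=+8: Y*=0.51281 - 0.00410j  Y=0.00000 - 0.00000j  product 0.00000 - 0.00000j
Σ over m = 0.36935 + 0.00000j; ×(4π/17) → 0.27303 + 0.00000j. Real part: 0.273026

0.273026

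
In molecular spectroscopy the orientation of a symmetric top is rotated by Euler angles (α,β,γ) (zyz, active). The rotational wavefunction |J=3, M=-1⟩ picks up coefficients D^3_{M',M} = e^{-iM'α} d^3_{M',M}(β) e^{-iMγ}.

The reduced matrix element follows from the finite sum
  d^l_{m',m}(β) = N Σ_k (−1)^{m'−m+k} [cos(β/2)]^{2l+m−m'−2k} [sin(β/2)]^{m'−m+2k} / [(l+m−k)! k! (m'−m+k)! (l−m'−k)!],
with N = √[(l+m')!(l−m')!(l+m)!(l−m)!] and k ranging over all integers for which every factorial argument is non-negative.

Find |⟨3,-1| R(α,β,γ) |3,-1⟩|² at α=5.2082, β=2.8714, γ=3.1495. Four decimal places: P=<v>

P=0.0105

First d^3_{-1,-1}(β=2.8714), then the phase factors e^{-i(-1)α} and e^{-i(-1)γ}:
Half-angle: c=0.134686, s=0.990888. N=√(2·24·2·24)=48.000000
k∈{0,1,2} keeps every argument non-negative
  k=0: (−1)^0·48.0000/(48)·0.1347^6·0.9909^0 = +0.000006
  k=1: (−1)^1·48.0000/(6)·0.1347^4·0.9909^2 = -0.002585
  k=2: (−1)^2·48.0000/(8)·0.1347^2·0.9909^4 = +0.104929
d^3_{-1,-1}(2.8714) = +0.000006 -0.002585 +0.104929 = +0.102350
|D^3_{-1,-1}|² = |d^3_{-1,-1}(β)|² = (+0.102350)² = 0.010475 (the z-rotation phases have unit modulus)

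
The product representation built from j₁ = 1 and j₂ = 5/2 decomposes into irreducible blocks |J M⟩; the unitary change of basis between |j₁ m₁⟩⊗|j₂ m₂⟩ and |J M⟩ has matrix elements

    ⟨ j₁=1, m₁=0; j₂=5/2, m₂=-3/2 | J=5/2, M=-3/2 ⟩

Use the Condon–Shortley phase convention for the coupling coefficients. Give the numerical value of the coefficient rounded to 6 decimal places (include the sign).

+√(9/35) ≈ +0.507093

√[6·1!1!4!/7! · 1!1!1!4!1!4!] = √(576/35)
  +(−1)^0/∏(0,1,1,1,0,3)! = 1/6  (running 1/6)
  +(−1)^1/∏(1,0,0,0,1,4)! = -1/24  (running 1/8)
⟨..|..⟩ = √(576/35)·(1/8) = +0.507093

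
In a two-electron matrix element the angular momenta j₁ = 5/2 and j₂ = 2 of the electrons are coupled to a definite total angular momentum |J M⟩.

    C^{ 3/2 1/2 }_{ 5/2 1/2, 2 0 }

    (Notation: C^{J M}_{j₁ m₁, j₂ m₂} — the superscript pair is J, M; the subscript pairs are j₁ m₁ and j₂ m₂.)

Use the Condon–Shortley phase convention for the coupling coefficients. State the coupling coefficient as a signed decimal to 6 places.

j₁+j₂−J=3  J+j₁−j₂=2  J−j₁+j₂=1  j₁+j₂+J+1=7
(j₁±m₁, j₂±m₂, J±M) = (3,2,2,2,2,1)
P² = 32/35
sum k=1..2:
  [1] −1/2 = -1/2
  [2] +1/4 = 1/4
S = -1/4
C² = P²·S² = 2/35 ; C = -0.239046

−√(2/35) ≈ -0.239046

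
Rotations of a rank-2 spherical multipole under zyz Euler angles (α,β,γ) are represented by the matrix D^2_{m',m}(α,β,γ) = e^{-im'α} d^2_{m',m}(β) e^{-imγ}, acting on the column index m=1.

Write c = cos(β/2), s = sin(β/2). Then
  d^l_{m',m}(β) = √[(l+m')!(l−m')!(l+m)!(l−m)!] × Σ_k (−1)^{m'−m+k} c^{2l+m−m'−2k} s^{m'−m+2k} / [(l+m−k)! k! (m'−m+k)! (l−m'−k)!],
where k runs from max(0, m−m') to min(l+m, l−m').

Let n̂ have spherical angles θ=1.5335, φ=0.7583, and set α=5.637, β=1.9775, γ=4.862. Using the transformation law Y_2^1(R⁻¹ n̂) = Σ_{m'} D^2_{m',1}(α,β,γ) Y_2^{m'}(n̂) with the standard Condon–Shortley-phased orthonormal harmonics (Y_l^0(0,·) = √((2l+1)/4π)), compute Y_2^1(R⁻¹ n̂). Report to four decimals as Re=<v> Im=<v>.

Re=0.1049 Im=-0.0051

Need the full column D^2_{m',1} for m'=−2..2 at α=5.6370, β=1.9775, γ=4.8620.
cos(β/2)=0.549734, sin(β/2)=0.835339
d^2_{-2,1}: single k=3 term ⇒ +0.640873;  D = +0.635563+0.082326i
d^2_{-1,1}: k∈[2..3] ⇒ +0.632635 -0.486914 = +0.145721;  D = +0.104106+0.101964i
d^2_{0,1}: k∈[1..2] ⇒ +0.339936 -0.784906 = -0.444970;  D = -0.066324-0.439999i
d^2_{1,1}: k∈[0..1] ⇒ +0.091330 -0.632635 = -0.541305;  D = +0.257887-0.475926i
d^2_{2,1}: single k=0 term ⇒ -0.277557;  D = +0.252516-0.115210i
Y_2^{m'}(θ=1.5335,φ=0.7583) and Σ D·Y over m':
  (+0.6356+0.0823i)·(+0.0209-0.3852i)  (+0.1041+0.1020i)·(+0.0209-0.0198i)  (-0.0663-0.4400i)·(-0.3141+0.0000i)  (+0.2579-0.4759i)·(-0.0209-0.0198i)  (+0.2525-0.1152i)·(+0.0209+0.3852i)
Y_2^1(R⁻¹ n̂) = +0.104856-0.005121i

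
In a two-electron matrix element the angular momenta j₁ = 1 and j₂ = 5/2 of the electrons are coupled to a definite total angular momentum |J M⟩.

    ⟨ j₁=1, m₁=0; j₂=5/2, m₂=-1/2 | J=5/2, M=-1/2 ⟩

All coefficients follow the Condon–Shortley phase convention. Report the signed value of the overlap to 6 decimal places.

+0.169031  (= +√(1/35))

√[6·1!1!4!/7! · 1!1!2!3!2!3!] = √(144/35)
  +(−1)^0/∏(0,1,1,2,0,2)! = 1/4  (running 1/4)
  +(−1)^1/∏(1,0,0,1,1,3)! = -1/6  (running 1/12)
⟨..|..⟩ = √(144/35)·(1/12) = +0.169031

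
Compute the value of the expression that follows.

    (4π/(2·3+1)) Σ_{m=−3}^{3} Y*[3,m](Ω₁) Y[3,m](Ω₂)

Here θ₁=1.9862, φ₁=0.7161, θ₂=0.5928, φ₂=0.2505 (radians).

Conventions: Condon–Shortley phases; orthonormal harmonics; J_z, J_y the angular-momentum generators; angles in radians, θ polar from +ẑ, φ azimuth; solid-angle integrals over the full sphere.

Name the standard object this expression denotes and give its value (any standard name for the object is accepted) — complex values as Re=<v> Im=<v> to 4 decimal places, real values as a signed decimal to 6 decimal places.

This sum is the spherical-harmonic addition theorem: it equals the Legendre polynomial P_l(cos γ) of the angle γ between the two directions.
Term-by-term m-sum for l=3 (normalisation 4π/7 = 1.795196):
  m=-3: (-0.174464+0.267745i) × (+0.053161-0.049673i) = +0.004025+0.022900i  (running Σ = +0.004025+0.022900i)
  m=-2: (-0.047699-0.341952i) × (+0.232051-0.127071i) = -0.054521-0.073289i  (running Σ = -0.050496-0.050389i)
  m=-1: (-0.041423-0.036046i) × (+0.426693-0.109180i) = -0.021610-0.010858i  (running Σ = -0.072106-0.061247i)
  m=0: (+0.329164-0.000000i) × (+0.135982+0.000000i) = +0.044760+0.000000i  (running Σ = -0.027346-0.061247i)
  m=1: (+0.041423-0.036046i) × (-0.426693-0.109180i) = -0.021610+0.010858i  (running Σ = -0.048956-0.050389i)
  m=2: (-0.047699+0.341952i) × (+0.232051+0.127071i) = -0.054521+0.073289i  (running Σ = -0.103477+0.022900i)
  m=3: (+0.174464+0.267745i) × (-0.053161-0.049673i) = +0.004025-0.022900i  (running Σ = -0.099452-0.000000i)
Σ over m = -0.099452-0.000000i; ×(4π/7) → -0.178536-0.000000i. Real part: -0.178536

Legendre polynomial (addition theorem), -0.178536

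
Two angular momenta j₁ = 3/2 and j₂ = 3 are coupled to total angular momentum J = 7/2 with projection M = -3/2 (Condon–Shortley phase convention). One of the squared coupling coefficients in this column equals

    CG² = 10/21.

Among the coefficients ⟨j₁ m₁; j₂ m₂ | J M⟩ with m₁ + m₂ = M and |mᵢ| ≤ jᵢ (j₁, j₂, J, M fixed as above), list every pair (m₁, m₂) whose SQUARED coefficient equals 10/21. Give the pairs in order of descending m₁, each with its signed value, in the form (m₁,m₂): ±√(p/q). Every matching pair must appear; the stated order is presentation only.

Admissible pairs with m₁+m₂ = M = -3/2: (-3/2,0), (-1/2,-1), (1/2,-2), (3/2,-3)
  (m₁,m₂)=(3/2,-3): CG² = 2/21, CG = +√(2/21)
  (m₁,m₂)=(1/2,-2): CG² = 3/7, CG = +√(3/7)
  (m₁,m₂)=(-1/2,-1): CG² = 0/1, CG = 0
  (m₁,m₂)=(-3/2,0): CG² = 10/21, CG = −√(10/21)   ← matches the target
Pairs with CG² = 10/21: (-3/2,0): −√(10/21)

(-3/2,0): −√(10/21)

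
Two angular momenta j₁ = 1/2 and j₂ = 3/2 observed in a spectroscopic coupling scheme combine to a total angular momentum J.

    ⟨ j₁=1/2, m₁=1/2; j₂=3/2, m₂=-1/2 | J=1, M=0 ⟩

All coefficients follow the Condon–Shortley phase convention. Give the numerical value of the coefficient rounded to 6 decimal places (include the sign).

triangle: 1!·0!·2!/4! = 2/24
(j±m)!: 1!·0!·1!·2!·1!·1! = 2
prefactor² = (2J+1)·Δ·N² = 1/2
  k=0: +1/(0!·1!·0!·1!·0!·1!) = 1
Σ = 1  ⇒  CG² = 1/2·1² = 1/2
CG = +√(1/2) = +0.707107

+√(1/2) = +0.707107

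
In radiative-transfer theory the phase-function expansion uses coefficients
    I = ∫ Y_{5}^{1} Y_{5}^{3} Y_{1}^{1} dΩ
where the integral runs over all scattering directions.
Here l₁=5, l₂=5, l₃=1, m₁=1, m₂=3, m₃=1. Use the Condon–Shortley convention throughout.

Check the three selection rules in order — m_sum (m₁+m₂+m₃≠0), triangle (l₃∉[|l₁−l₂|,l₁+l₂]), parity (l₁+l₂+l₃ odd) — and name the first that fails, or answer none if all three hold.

m_sum

m₁+m₂+m₃ = 1 + 3 + 1 = 5  ✗
triangle: |5−5|=0 ≤ l₃=1 ≤ 5+5=10
parity: l₁+l₂+l₃ = 11 is odd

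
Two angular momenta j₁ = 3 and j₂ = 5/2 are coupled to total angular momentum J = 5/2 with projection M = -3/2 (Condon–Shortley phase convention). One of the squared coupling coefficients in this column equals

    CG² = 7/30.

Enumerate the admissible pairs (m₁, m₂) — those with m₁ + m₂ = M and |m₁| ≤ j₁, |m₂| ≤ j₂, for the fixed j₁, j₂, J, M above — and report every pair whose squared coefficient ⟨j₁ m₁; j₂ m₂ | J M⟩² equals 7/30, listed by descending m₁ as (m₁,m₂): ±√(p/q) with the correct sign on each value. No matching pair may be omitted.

Admissible pairs with m₁+m₂ = M = -3/2: (-3,3/2), (-2,1/2), (-1,-1/2), (0,-3/2), (1,-5/2)
  (m₁,m₂)=(1,-5/2): CG² = 2/7, CG = +√(2/7)
  (m₁,m₂)=(0,-3/2): CG² = 7/30, CG = −√(7/30)   ← matches the target
  (m₁,m₂)=(-1,-1/2): CG² = 1/35, CG = +√(1/35)
  (m₁,m₂)=(-2,1/2): CG² = 1/14, CG = +√(1/14)
  (m₁,m₂)=(-3,3/2): CG² = 8/21, CG = −√(8/21)
Pairs with CG² = 7/30: (0,-3/2): −√(7/30)

(0,-3/2): −√(7/30)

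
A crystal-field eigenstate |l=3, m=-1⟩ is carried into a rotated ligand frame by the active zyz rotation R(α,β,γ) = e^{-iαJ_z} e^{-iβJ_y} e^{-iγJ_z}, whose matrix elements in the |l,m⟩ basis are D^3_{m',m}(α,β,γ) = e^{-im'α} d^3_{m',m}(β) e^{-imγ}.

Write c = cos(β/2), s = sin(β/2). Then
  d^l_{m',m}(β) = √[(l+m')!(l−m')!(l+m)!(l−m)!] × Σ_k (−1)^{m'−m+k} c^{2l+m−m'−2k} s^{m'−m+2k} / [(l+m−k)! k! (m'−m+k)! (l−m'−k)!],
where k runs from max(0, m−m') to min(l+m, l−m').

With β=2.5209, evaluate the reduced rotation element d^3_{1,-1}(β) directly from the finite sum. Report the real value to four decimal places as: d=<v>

d^3_{1,-1}(β=2.5209) via the finite sum:
Half-angle: c=0.305388, s=0.952228. N=√(24·2·2·24)=48.000000
k: max(0,(-1)−(1))=0 … min(3+(-1),3−(1))=2
  k=0: (−1)^2·48.0000/(8)·0.3054^4·0.9522^2 = +0.047320
  k=1: (−1)^3·48.0000/(6)·0.3054^2·0.9522^4 = -0.613421
  k=2: (−1)^4·48.0000/(48)·0.3054^0·0.9522^6 = +0.745496
d^3_{1,-1}(2.5209) = +0.047320 -0.613421 +0.745496 = +0.179395

d=0.1794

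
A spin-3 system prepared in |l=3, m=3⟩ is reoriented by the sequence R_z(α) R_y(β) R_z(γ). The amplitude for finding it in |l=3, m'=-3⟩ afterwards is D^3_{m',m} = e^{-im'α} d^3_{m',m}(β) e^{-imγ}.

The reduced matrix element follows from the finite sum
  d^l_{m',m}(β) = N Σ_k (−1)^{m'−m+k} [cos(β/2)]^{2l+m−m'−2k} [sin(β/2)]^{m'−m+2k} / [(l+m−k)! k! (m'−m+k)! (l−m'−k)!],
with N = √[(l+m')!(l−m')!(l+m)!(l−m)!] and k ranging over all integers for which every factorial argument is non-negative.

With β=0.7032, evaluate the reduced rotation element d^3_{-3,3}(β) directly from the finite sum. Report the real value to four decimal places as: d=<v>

d^3_{-3,3}(β=0.7032) via the finite sum:
c=cos(0.703200/2)=0.938823, s=sin(0.703200/2)=0.344400; N=√[1·720·720·1]=720.000000
k: max(0,(3)−(-3))=6 … min(3+(3),3−(-3))=6
  k=6: (−1)^0·720.0000/(720)·0.9388^0·0.3444^6 = +0.001669
d^3_{-3,3}(0.7032) = +0.001669

d=0.0017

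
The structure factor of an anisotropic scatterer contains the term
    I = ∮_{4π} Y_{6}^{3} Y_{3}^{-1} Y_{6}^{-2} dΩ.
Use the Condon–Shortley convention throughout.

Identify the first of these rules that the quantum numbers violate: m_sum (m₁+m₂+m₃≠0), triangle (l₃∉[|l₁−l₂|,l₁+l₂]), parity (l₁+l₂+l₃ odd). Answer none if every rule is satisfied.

Σmᵢ = 0  ✓
l₃∈[|l₁−l₂|,l₁+l₂]=[3,9], have l₃=6  ✓
Σlᵢ = 15 ⇒ odd  ✗

parity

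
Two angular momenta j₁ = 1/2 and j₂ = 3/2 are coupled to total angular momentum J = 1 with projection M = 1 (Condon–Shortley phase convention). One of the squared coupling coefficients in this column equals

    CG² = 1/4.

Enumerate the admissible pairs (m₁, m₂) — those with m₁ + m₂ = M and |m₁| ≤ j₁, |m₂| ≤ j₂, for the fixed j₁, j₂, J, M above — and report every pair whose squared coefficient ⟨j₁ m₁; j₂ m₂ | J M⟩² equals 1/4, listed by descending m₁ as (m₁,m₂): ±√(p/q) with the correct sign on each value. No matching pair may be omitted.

(1/2,1/2): +√(1/4)

Admissible pairs with m₁+m₂ = M = 1: (-1/2,3/2), (1/2,1/2)
  (m₁,m₂)=(1/2,1/2): CG² = 1/4, CG = +√(1/4)   ← matches the target
  (m₁,m₂)=(-1/2,3/2): CG² = 3/4, CG = −√(3/4)
Pairs with CG² = 1/4: (1/2,1/2): +√(1/4)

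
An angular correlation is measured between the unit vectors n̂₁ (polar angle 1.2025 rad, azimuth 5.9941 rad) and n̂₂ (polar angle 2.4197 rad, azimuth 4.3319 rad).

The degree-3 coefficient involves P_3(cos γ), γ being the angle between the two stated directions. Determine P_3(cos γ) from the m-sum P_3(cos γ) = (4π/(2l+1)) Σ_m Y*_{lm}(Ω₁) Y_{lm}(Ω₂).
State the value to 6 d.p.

0.402730

Addition theorem: P_3(cos γ) = (4π/7) Σ_m Y*_{lm}(Ω₁) Y_{lm}(Ω₂), m = −3…3:
  term(m=-3) = +0.011045-0.039263i   from Y*(Ω₁)=+0.219172-0.258348i, Y(Ω₂)=+0.109464-0.050114i
  term(m=-2) = +0.105479+0.019500i   from Y*(Ω₁)=+0.268197-0.175014i, Y(Ω₂)=+0.242556+0.230990i
  term(m=-1) = +0.003757-0.040992i   from Y*(Ω₁)=-0.101699+0.030247i, Y(Ω₂)=-0.144081+0.360222i
  term(m=+0) = -0.016225-0.000000i   from Y*(Ω₁)=-0.315986-0.000000i, Y(Ω₂)=+0.051348+0.000000i
  term(m=+1) = +0.003757+0.040992i   from Y*(Ω₁)=+0.101699+0.030247i, Y(Ω₂)=+0.144081+0.360222i
  term(m=+2) = +0.105479-0.019500i   from Y*(Ω₁)=+0.268197+0.175014i, Y(Ω₂)=+0.242556-0.230990i
  term(m=+3) = +0.011045+0.039263i   from Y*(Ω₁)=-0.219172-0.258348i, Y(Ω₂)=-0.109464-0.050114i
Σ over m = +0.224338+0.000000i; ×(4π/7) → +0.402730+0.000000i. Real part: 0.402730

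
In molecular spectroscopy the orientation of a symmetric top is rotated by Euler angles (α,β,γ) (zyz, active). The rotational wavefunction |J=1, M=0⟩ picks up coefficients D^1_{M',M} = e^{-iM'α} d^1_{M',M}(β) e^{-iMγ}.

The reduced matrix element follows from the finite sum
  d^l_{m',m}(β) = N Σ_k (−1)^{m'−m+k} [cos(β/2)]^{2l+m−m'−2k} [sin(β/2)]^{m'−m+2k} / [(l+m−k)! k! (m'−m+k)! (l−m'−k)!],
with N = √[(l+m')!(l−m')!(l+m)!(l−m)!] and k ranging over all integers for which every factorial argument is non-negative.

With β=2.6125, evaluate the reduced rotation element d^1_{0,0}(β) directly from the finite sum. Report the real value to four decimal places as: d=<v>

d=-0.8633

d^1_{0,0}(β=2.6125) via the finite sum:
With c≡cos(β/2)=0.261471 and s≡sin(β/2)=0.965211, N=[1·1·1·1]^{1/2}=1.000000
Admissible k: 0..1 (factorial args all ≥0)
  k=0: (−1)^0·1.0000/(1)·0.2615^2·0.9652^0 = +0.068367
  k=1: (−1)^1·1.0000/(1)·0.2615^0·0.9652^2 = -0.931633
d^1_{0,0}(2.6125) = +0.068367 -0.931633 = -0.863265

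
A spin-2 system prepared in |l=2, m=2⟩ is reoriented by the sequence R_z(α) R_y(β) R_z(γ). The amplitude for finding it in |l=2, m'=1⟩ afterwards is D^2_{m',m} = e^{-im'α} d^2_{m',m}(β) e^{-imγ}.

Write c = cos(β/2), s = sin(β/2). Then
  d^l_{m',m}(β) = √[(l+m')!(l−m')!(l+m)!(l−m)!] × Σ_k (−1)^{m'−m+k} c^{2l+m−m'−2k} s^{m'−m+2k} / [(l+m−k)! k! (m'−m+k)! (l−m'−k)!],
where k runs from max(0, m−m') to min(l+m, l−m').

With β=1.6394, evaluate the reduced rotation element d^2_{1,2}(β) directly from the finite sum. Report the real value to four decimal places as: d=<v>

d=0.4646

d^2_{1,2}(β=1.6394) via the finite sum:
With c≡cos(β/2)=0.682441 and s≡sin(β/2)=0.730941, N=[6·1·24·1]^{1/2}=12.000000
k∈{1} keeps every argument non-negative
  k=1: (−1)^0·12.0000/(6)·0.6824^3·0.7309^1 = +0.464630
d^2_{1,2}(1.6394) = +0.464630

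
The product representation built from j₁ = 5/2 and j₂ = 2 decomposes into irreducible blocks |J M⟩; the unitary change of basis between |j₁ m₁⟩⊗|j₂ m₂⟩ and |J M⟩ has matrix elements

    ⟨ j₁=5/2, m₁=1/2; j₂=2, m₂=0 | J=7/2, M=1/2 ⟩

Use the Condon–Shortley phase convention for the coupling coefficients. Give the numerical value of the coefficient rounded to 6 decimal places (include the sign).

+√(4/105) ≈ +0.195180

triangle: 1!·4!·3!/9! = 144/362880
(j±m)!: 3!·2!·2!·2!·4!·3! = 6912
prefactor² = (2J+1)·Δ·N² = 768/35
  k=0: +1/(0!·1!·2!·2!·2!·1!) = 1/8
  k=1: −1/(1!·0!·1!·1!·3!·2!) = -1/12
Σ = 1/24  ⇒  CG² = 768/35·(1/24)² = 4/105
CG = +√(4/105) = +0.195180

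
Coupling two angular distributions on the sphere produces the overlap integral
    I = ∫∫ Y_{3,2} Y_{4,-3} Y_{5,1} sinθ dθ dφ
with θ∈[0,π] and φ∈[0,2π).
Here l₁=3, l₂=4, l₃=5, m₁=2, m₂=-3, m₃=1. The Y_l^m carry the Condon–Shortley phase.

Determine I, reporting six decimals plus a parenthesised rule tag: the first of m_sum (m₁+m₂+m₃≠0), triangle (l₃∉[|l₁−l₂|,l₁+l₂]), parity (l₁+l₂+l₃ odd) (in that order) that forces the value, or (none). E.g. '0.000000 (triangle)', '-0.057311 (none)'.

0.160929 (none)

Rules hold: Σm=0, L=12 even, 1≤5≤7.
N = 7·9·11 = 693
Δ = 2!·4!·6!/13! = 1/180180
Racah Σ t=0..2: t=0:+1/576 t=1:−1/144 t=2:+1/576 = -1/288
⇒ 3j(3 4 5; 0 0 0)² = 20/1001, sgn +1
Racah Σ t=0..1: t=0:+1/1440 t=1:−1/17280 = 11/17280
⇒ 3j(3 4 5; 2 -3 1)² = 11/468, sgn +1
4πI² = N·(3j₀)²·(3jₘ)² = 55/169
I = +1·√(0.325444/4π) = 0.16092854
No selection rule forces the value: the integral is nonzero (none).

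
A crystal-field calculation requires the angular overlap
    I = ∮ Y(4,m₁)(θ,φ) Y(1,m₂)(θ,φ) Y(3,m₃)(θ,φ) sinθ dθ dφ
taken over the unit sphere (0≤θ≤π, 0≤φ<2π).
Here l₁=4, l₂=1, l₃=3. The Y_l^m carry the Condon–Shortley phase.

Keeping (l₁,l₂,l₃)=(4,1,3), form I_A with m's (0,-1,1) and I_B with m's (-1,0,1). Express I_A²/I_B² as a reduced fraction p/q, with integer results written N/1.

l's match ⇒ only the (l;m) 3-j factors differ between A and B.
A: triangle coeff Δ(4,1,3) = 1/252; Σ_t [0,0]: t=0:+1/96 = 1/96; (3j)²=1/42 [(4 1 3; 0 -1 1)], sign=+1
B: triangle coeff Δ(4,1,3) = 1/252; Σ_t [1,1]: t=1:−1/48 = -1/48; (3j)²=5/84 [(4 1 3; -1 0 1)], sign=-1
I_A²/I_B² = (1/42)/(5/84) = 2/5

2/5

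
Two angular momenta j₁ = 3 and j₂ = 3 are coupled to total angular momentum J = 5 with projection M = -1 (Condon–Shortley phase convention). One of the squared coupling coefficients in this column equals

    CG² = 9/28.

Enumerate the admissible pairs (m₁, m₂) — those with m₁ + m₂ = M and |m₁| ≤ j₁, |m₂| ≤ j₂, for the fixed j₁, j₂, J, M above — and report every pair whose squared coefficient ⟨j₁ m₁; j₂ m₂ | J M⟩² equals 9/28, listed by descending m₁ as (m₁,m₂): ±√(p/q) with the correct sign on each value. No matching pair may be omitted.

(1,-2): +√(9/28); (-2,1): −√(9/28)

Admissible pairs with m₁+m₂ = M = -1: (-3,2), (-2,1), (-1,0), (0,-1), (1,-2), (2,-3)
  (m₁,m₂)=(2,-3): CG² = 5/84, CG = +√(5/84)
  (m₁,m₂)=(1,-2): CG² = 9/28, CG = +√(9/28)   ← matches the target
  (m₁,m₂)=(0,-1): CG² = 5/42, CG = +√(5/42)
  (m₁,m₂)=(-1,0): CG² = 5/42, CG = −√(5/42)
  (m₁,m₂)=(-2,1): CG² = 9/28, CG = −√(9/28)   ← matches the target
  (m₁,m₂)=(-3,2): CG² = 5/84, CG = −√(5/84)
Pairs with CG² = 9/28: (1,-2): +√(9/28); (-2,1): −√(9/28)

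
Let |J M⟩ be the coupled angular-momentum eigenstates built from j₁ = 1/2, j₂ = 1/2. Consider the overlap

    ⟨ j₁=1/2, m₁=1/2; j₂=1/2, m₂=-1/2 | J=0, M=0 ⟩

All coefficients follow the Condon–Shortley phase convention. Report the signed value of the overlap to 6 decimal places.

+√(1/2) = +0.707107

√[1·1!0!0!/2! · 1!0!0!1!0!0!] = √(1/2)
  +(−1)^0/∏(0,1,0,0,0,0)! = 1  (running 1)
⟨..|..⟩ = √(1/2)·(1) = +0.707107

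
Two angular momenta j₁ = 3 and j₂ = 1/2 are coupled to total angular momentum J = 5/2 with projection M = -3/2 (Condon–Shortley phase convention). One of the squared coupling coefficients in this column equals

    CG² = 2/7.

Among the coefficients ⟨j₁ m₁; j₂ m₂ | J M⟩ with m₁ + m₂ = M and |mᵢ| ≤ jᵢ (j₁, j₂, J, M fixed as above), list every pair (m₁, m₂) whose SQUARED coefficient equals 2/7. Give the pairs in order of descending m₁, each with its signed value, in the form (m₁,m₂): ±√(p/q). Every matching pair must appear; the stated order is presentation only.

(-1,-1/2): +√(2/7)

Admissible pairs with m₁+m₂ = M = -3/2: (-2,1/2), (-1,-1/2)
  (m₁,m₂)=(-1,-1/2): CG² = 2/7, CG = +√(2/7)   ← matches the target
  (m₁,m₂)=(-2,1/2): CG² = 5/7, CG = −√(5/7)
Pairs with CG² = 2/7: (-1,-1/2): +√(2/7)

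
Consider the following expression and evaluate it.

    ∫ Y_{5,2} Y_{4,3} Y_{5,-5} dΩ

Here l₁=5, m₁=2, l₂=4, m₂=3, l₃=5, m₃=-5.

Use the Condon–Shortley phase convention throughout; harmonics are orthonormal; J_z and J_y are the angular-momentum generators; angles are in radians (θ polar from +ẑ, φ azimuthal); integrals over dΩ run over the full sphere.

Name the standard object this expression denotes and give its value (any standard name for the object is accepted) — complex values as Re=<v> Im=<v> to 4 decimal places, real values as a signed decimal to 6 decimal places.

Gaunt coefficient, +0.140629

This is a Gaunt coefficient — the integral of a triple product of spherical harmonics over the sphere.
Rules hold: Σm=0, L=14 even, 1≤5≤9.
N = 11·9·11 = 1089
Δ = 4!·6!·4!/15! = 1/3153150
Racah Σ t=0..4: t=0:+1/69120 t=1:−1/1728 t=2:+1/576 t=3:−1/1728 t=4:+1/69120 = 7/11520
⇒ 3j(5 4 5; 0 0 0)² = 2/143, sgn -1
Racah Σ t=3..3: t=3:−1/103680 = -1/103680
⇒ 3j(5 4 5; 2 3 -5)² = 7/429, sgn -1
4πI² = N·(3j₀)²·(3jₘ)² = 42/169
I = +1·√(0.248521/4π) = 0.14062948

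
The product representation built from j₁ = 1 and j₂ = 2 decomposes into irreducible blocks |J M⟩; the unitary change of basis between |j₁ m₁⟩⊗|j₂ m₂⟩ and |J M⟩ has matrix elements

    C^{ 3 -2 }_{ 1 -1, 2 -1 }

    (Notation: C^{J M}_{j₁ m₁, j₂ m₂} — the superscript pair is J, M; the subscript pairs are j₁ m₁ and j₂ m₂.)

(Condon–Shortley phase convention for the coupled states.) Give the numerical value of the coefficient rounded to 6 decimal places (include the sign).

triangle: 0!*2!*4!/7! = 48/5040
(j±m)!: 0!*2!*1!*3!*1!*5! = 1440
prefactor² = (2J+1)*Δ*N² = 96
  k=0: +1/(0!*0!*2!*1!*0!*3!) = 1/12
Σ = 1/12  ⇒  CG² = 96*(1/12)² = 2/3
CG = +√(2/3) = +0.816497

+0.816497  (= +√(2/3))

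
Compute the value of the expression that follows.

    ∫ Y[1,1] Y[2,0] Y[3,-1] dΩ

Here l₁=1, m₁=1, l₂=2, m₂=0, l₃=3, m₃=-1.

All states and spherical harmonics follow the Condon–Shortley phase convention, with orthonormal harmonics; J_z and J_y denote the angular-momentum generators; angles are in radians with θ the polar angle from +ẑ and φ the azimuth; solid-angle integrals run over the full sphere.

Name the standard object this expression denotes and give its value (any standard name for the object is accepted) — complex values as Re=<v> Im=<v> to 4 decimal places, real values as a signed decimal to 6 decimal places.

This is a Gaunt coefficient — the integral of a triple product of spherical harmonics over the sphere.
Checks pass: Σm=0; 6 even; l₃=3∈[1,3].
(2·1+1)(2·2+1)(2·3+1) = 105
Δ: 0! 2! 4! / 7! → 1/105
sum: t=0:+1/4 = 1/4
3j²(1 2 3; 0 0 0) = Δ·Π!·Σ² = 3/35  (sign -1)
sum: t=0:+1/8 = 1/8
3j²(1 2 3; 1 0 -1) = Δ·Π!·Σ² = 2/35  (sign +1)
combine: 4πI² = 105·3/35·2/35 = 18/35
take √, sign -1: I = -0.20230066

Gaunt coefficient, -0.202301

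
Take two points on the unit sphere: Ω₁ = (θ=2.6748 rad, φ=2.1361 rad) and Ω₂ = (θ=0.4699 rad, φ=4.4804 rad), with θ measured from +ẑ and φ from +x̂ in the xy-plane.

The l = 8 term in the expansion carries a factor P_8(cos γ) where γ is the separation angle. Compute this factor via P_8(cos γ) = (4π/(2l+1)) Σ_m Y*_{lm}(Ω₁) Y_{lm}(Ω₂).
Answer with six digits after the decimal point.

Term-by-term m-sum for l=8 (normalisation 4π/17 = 0.739198):
  term(m=-8) = +0.000001+0.000000i   from Y*(Ω₁)=-0.000164-0.000851i, Y(Ω₂)=-0.000256+0.000874i
  term(m=-7) = +0.000038-0.000032i   from Y*(Ω₁)=+0.005011-0.004718i, Y(Ω₂)=+0.007163+0.000381i
  term(m=-6) = +0.000087-0.001212i   from Y*(Ω₁)=+0.033208+0.008487i, Y(Ω₂)=-0.006305-0.034875i
  term(m=-5) = -0.009821-0.011064i   from Y*(Ω₁)=+0.037224+0.114209i, Y(Ω₂)=-0.112907+0.049187i
  term(m=-4) = -0.091157-0.004340i   from Y*(Ω₁)=-0.190901+0.231103i, Y(Ω₂)=+0.182509+0.243681i
  term(m=-3) = -0.185544+0.172753i   from Y*(Ω₁)=-0.498573-0.062706i, Y(Ω₂)=+0.323454-0.387177i
  term(m=-2) = -0.004753+0.199767i   from Y*(Ω₁)=-0.192023-0.407682i, Y(Ω₂)=-0.396543-0.198435i
  term(m=-1) = +0.003057+0.003130i   from Y*(Ω₁)=-0.032357+0.051007i, Y(Ω₂)=+0.016654-0.070495i
  term(m=+0) = +0.222514+0.000000i   from Y*(Ω₁)=-0.472590-0.000000i, Y(Ω₂)=-0.470839+0.000000i
  term(m=+1) = +0.003057-0.003130i   from Y*(Ω₁)=+0.032357+0.051007i, Y(Ω₂)=-0.016654-0.070495i
  term(m=+2) = -0.004753-0.199767i   from Y*(Ω₁)=-0.192023+0.407682i, Y(Ω₂)=-0.396543+0.198435i
  term(m=+3) = -0.185544-0.172753i   from Y*(Ω₁)=+0.498573-0.062706i, Y(Ω₂)=-0.323454-0.387177i
  term(m=+4) = -0.091157+0.004340i   from Y*(Ω₁)=-0.190901-0.231103i, Y(Ω₂)=+0.182509-0.243681i
  term(m=+5) = -0.009821+0.011064i   from Y*(Ω₁)=-0.037224+0.114209i, Y(Ω₂)=+0.112907+0.049187i
  term(m=+6) = +0.000087+0.001212i   from Y*(Ω₁)=+0.033208-0.008487i, Y(Ω₂)=-0.006305+0.034875i
  term(m=+7) = +0.000038+0.000032i   from Y*(Ω₁)=-0.005011-0.004718i, Y(Ω₂)=-0.007163+0.000381i
  term(m=+8) = +0.000001-0.000000i   from Y*(Ω₁)=-0.000164+0.000851i, Y(Ω₂)=-0.000256-0.000874i
Σ over m = -0.353671+0.000000i; ×(4π/17) → -0.261433+0.000000i. Real part: -0.261433

-0.261433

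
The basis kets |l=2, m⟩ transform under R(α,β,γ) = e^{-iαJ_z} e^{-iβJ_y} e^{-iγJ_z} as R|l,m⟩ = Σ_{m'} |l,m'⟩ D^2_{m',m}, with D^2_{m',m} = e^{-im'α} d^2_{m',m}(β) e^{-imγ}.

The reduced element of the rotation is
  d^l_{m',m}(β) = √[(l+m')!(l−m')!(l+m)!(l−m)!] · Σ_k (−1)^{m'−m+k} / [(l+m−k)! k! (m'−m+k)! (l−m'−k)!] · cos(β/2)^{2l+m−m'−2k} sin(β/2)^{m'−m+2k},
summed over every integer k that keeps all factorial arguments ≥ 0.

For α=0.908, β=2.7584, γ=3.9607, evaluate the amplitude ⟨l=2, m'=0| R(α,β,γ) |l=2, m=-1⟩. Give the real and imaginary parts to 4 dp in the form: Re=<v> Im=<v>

Re=-0.2900 Im=-0.3103

D^2_{0,-1}(0.9080,2.7584,3.9607) = e^{-i·0·0.9080}·d^2_{0,-1}(2.7584)·e^{-i·-1·3.9607}. Compute d first:
Half-angle: c=0.190426, s=0.981702. N=√(2·2·1·6)=4.898979
Admissible k: 0..1 (factorial args all ≥0)
  k=0: (−1)^1·4.8990/(2)·0.1904^3·0.9817^1 = -0.016605
  k=1: (−1)^2·4.8990/(2)·0.1904^1·0.9817^3 = +0.441307
d^2_{0,-1}(2.7584) = -0.016605 +0.441307 = +0.424702
D = (+1.000000+0.000000i)·(+0.424702)·(-0.682874-0.730537i) = -0.290018-0.310260i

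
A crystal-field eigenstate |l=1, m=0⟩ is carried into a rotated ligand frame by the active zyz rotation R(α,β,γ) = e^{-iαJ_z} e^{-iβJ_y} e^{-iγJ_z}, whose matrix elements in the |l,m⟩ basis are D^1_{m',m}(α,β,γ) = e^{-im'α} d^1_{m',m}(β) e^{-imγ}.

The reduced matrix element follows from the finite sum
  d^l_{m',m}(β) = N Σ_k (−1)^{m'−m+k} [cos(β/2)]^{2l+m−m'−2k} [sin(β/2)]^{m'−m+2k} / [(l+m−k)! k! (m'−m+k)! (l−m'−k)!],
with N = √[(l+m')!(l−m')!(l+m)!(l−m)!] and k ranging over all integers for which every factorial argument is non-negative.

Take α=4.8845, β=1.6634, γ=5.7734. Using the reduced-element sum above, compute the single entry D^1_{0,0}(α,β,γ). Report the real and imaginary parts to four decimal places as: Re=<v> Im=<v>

Re=-0.0925 Im=0.0000

Split into d^1_{0,0}(β=1.6634) × two z-phases.
c=cos(1.663400/2)=0.673620, s=sin(1.663400/2)=0.739078; N=√[1·1·1·1]=1.000000
Admissible k: 0..1 (factorial args all ≥0)
  k=0: (−1)^0·1.0000/(1)·0.6736^2·0.7391^0 = +0.453764
  k=1: (−1)^1·1.0000/(1)·0.6736^0·0.7391^2 = -0.546236
d^1_{0,0}(1.6634) = +0.453764 -0.546236 = -0.092471
D = (+1.000000+0.000000i)·(-0.092471)·(+1.000000+0.000000i) = -0.092471+0.000000i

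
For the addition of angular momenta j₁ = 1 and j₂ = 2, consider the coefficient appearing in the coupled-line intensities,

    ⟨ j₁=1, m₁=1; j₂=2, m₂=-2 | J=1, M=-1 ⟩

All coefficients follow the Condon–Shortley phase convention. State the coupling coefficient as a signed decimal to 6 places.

j₁+j₂−J=2  J+j₁−j₂=0  J−j₁+j₂=2  j₁+j₂+J+1=5
(j₁±m₁, j₂±m₂, J±M) = (2,0,0,4,0,2)
P² = 48/5
sum k=0..0:
  [0] +1/4 = 1/4
S = 1/4
C² = P²·S² = 3/5 ; C = +0.774597

+√(3/5) = +0.774597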